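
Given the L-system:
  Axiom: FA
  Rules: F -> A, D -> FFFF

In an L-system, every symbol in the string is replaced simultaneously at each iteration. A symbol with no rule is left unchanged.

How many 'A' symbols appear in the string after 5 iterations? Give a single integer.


Answer: 2

Derivation:
Step 0: FA  (1 'A')
Step 1: AA  (2 'A')
Step 2: AA  (2 'A')
Step 3: AA  (2 'A')
Step 4: AA  (2 'A')
Step 5: AA  (2 'A')


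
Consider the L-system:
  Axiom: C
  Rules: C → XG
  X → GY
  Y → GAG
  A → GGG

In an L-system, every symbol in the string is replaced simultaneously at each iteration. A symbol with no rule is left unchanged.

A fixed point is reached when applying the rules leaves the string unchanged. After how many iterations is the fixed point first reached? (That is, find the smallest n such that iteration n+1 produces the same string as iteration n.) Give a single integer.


Answer: 4

Derivation:
Step 0: C
Step 1: XG
Step 2: GYG
Step 3: GGAGG
Step 4: GGGGGGG
Step 5: GGGGGGG  (unchanged — fixed point at step 4)


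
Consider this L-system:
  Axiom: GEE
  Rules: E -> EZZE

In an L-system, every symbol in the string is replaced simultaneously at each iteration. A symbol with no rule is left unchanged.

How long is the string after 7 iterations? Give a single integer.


Answer: 765

Derivation:
Step 0: length = 3
Step 1: length = 9
Step 2: length = 21
Step 3: length = 45
Step 4: length = 93
Step 5: length = 189
Step 6: length = 381
Step 7: length = 765


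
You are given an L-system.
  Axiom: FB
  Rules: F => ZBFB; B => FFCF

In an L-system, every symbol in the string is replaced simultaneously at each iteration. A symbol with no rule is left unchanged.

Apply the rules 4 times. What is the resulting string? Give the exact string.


Answer: ZZFFCFZBFBFFCFZFFCFZBFBFFCFCZFFCFZBFBFFCFZZBFBZBFBCZBFBZFFCFZBFBFFCFZBFBZBFBCZBFBZFFCFZBFBFFCFZFFCFZBFBFFCFCZFFCFZBFBFFCFZZBFBZBFBCZBFBZFFCFZBFBFFCFZBFBZBFBCZBFBZZBFBZBFBCZBFBZFFCFZBFBFFCFZBFBZBFBCZBFBCZZBFBZBFBCZBFBZFFCFZBFBFFCFZBFBZBFBCZBFB

Derivation:
Step 0: FB
Step 1: ZBFBFFCF
Step 2: ZFFCFZBFBFFCFZBFBZBFBCZBFB
Step 3: ZZBFBZBFBCZBFBZFFCFZBFBFFCFZBFBZBFBCZBFBZFFCFZBFBFFCFZFFCFZBFBFFCFCZFFCFZBFBFFCF
Step 4: ZZFFCFZBFBFFCFZFFCFZBFBFFCFCZFFCFZBFBFFCFZZBFBZBFBCZBFBZFFCFZBFBFFCFZBFBZBFBCZBFBZFFCFZBFBFFCFZFFCFZBFBFFCFCZFFCFZBFBFFCFZZBFBZBFBCZBFBZFFCFZBFBFFCFZBFBZBFBCZBFBZZBFBZBFBCZBFBZFFCFZBFBFFCFZBFBZBFBCZBFBCZZBFBZBFBCZBFBZFFCFZBFBFFCFZBFBZBFBCZBFB


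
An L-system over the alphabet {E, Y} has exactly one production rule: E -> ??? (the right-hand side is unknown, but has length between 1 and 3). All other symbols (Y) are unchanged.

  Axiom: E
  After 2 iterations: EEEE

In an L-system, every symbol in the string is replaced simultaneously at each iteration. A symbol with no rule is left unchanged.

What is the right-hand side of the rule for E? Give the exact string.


Trying E -> EE:
  Step 0: E
  Step 1: EE
  Step 2: EEEE
Matches the given result.

Answer: EE


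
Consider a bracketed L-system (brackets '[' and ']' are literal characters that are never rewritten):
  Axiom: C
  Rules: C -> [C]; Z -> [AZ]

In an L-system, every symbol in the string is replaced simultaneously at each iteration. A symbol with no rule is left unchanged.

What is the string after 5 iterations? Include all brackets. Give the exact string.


Answer: [[[[[C]]]]]

Derivation:
Step 0: C
Step 1: [C]
Step 2: [[C]]
Step 3: [[[C]]]
Step 4: [[[[C]]]]
Step 5: [[[[[C]]]]]


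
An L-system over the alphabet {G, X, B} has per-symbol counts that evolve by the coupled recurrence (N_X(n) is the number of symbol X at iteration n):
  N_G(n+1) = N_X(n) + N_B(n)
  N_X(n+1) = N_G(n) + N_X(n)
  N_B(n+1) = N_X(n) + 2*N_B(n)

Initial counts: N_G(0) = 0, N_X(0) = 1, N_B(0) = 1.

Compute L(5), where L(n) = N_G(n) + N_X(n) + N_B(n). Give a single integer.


Answer: 198

Derivation:
Step 0: N_G=0, N_X=1, N_B=1, L=2
Step 1: N_G=2, N_X=1, N_B=3, L=6
Step 2: N_G=4, N_X=3, N_B=7, L=14
Step 3: N_G=10, N_X=7, N_B=17, L=34
Step 4: N_G=24, N_X=17, N_B=41, L=82
Step 5: N_G=58, N_X=41, N_B=99, L=198


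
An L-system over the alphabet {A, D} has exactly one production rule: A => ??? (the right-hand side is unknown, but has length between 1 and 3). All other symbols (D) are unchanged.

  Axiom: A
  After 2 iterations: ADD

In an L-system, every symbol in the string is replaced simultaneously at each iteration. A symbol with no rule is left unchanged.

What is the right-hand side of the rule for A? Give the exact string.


Answer: AD

Derivation:
Trying A => AD:
  Step 0: A
  Step 1: AD
  Step 2: ADD
Matches the given result.


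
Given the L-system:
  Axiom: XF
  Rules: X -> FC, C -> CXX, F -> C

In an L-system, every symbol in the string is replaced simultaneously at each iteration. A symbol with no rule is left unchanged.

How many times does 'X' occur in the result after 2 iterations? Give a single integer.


Answer: 4

Derivation:
Step 0: XF  (1 'X')
Step 1: FCC  (0 'X')
Step 2: CCXXCXX  (4 'X')


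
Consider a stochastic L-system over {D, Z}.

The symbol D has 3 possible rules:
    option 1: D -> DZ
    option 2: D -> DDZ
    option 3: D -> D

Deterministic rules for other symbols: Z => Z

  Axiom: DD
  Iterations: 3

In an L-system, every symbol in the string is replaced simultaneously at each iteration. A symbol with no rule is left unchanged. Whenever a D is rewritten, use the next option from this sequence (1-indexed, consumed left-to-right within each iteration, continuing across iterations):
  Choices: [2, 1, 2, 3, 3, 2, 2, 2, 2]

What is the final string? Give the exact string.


Answer: DDZDDZZDDZZDDZZ

Derivation:
Step 0: DD
Step 1: DDZDZ  (used choices [2, 1])
Step 2: DDZDZDZ  (used choices [2, 3, 3])
Step 3: DDZDDZZDDZZDDZZ  (used choices [2, 2, 2, 2])


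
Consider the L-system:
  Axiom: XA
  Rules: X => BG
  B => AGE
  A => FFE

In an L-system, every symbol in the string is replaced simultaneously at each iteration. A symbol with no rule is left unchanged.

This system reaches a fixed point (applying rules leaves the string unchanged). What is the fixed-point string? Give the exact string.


Step 0: XA
Step 1: BGFFE
Step 2: AGEGFFE
Step 3: FFEGEGFFE
Step 4: FFEGEGFFE  (unchanged — fixed point at step 3)

Answer: FFEGEGFFE


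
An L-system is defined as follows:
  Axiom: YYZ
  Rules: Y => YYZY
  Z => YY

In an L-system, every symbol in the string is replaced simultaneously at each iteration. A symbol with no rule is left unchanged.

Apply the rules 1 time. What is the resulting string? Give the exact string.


Step 0: YYZ
Step 1: YYZYYYZYYY

Answer: YYZYYYZYYY


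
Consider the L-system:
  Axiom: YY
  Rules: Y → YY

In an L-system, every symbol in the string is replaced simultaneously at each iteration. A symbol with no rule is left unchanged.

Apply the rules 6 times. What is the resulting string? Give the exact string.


Answer: YYYYYYYYYYYYYYYYYYYYYYYYYYYYYYYYYYYYYYYYYYYYYYYYYYYYYYYYYYYYYYYYYYYYYYYYYYYYYYYYYYYYYYYYYYYYYYYYYYYYYYYYYYYYYYYYYYYYYYYYYYYYYYYY

Derivation:
Step 0: YY
Step 1: YYYY
Step 2: YYYYYYYY
Step 3: YYYYYYYYYYYYYYYY
Step 4: YYYYYYYYYYYYYYYYYYYYYYYYYYYYYYYY
Step 5: YYYYYYYYYYYYYYYYYYYYYYYYYYYYYYYYYYYYYYYYYYYYYYYYYYYYYYYYYYYYYYYY
Step 6: YYYYYYYYYYYYYYYYYYYYYYYYYYYYYYYYYYYYYYYYYYYYYYYYYYYYYYYYYYYYYYYYYYYYYYYYYYYYYYYYYYYYYYYYYYYYYYYYYYYYYYYYYYYYYYYYYYYYYYYYYYYYYYYY


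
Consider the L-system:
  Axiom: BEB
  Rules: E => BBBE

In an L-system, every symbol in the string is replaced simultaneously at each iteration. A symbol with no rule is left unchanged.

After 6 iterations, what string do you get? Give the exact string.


Step 0: BEB
Step 1: BBBBEB
Step 2: BBBBBBBEB
Step 3: BBBBBBBBBBEB
Step 4: BBBBBBBBBBBBBEB
Step 5: BBBBBBBBBBBBBBBBEB
Step 6: BBBBBBBBBBBBBBBBBBBEB

Answer: BBBBBBBBBBBBBBBBBBBEB


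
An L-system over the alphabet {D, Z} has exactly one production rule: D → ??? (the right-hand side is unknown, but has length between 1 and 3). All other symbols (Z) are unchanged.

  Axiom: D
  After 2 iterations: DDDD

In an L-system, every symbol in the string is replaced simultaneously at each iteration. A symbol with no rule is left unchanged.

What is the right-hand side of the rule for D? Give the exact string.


Answer: DD

Derivation:
Trying D → DD:
  Step 0: D
  Step 1: DD
  Step 2: DDDD
Matches the given result.


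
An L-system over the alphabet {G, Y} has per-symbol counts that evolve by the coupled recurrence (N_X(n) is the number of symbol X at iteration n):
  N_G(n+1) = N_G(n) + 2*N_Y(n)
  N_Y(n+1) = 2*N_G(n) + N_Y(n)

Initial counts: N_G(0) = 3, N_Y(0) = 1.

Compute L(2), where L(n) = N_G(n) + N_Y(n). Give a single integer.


Step 0: N_G=3, N_Y=1, L=4
Step 1: N_G=5, N_Y=7, L=12
Step 2: N_G=19, N_Y=17, L=36

Answer: 36


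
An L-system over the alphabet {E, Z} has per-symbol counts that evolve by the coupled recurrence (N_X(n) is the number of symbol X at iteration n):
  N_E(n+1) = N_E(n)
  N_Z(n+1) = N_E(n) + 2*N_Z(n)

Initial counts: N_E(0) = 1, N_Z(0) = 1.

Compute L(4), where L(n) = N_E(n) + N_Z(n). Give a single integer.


Step 0: N_E=1, N_Z=1, L=2
Step 1: N_E=1, N_Z=3, L=4
Step 2: N_E=1, N_Z=7, L=8
Step 3: N_E=1, N_Z=15, L=16
Step 4: N_E=1, N_Z=31, L=32

Answer: 32


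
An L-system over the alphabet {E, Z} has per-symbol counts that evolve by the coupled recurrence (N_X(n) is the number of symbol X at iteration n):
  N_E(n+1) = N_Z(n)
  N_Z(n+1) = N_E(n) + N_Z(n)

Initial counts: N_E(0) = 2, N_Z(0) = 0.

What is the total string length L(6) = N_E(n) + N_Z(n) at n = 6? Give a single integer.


Answer: 26

Derivation:
Step 0: N_E=2, N_Z=0, L=2
Step 1: N_E=0, N_Z=2, L=2
Step 2: N_E=2, N_Z=2, L=4
Step 3: N_E=2, N_Z=4, L=6
Step 4: N_E=4, N_Z=6, L=10
Step 5: N_E=6, N_Z=10, L=16
Step 6: N_E=10, N_Z=16, L=26


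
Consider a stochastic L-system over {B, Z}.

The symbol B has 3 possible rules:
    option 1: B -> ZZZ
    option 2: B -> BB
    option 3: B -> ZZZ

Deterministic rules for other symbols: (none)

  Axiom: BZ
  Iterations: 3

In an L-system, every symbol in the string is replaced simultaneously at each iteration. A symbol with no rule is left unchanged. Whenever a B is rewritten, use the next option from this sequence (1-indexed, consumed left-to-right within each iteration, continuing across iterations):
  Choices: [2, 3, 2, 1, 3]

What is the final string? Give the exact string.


Answer: ZZZZZZZZZZ

Derivation:
Step 0: BZ
Step 1: BBZ  (used choices [2])
Step 2: ZZZBBZ  (used choices [3, 2])
Step 3: ZZZZZZZZZZ  (used choices [1, 3])


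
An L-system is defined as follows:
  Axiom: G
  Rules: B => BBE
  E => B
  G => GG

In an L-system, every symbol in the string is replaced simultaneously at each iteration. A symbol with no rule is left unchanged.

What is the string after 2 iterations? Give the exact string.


Answer: GGGG

Derivation:
Step 0: G
Step 1: GG
Step 2: GGGG


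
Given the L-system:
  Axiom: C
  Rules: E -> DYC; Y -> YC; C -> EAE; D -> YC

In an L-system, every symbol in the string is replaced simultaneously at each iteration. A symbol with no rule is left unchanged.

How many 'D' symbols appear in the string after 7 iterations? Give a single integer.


Answer: 40

Derivation:
Step 0: C  (0 'D')
Step 1: EAE  (0 'D')
Step 2: DYCADYC  (2 'D')
Step 3: YCYCEAEAYCYCEAE  (0 'D')
Step 4: YCEAEYCEAEDYCADYCAYCEAEYCEAEDYCADYC  (4 'D')
Step 5: YCEAEDYCADYCYCEAEDYCADYCYCYCEAEAYCYCEAEAYCEAEDYCADYCYCEAEDYCADYCYCYCEAEAYCYCEAE  (8 'D')
Step 6: YCEAEDYCADYCYCYCEAEAYCYCEAEYCEAEDYCADYCYCYCEAEAYCYCEAEYCEAEYCEAEDYCADYCAYCEAEYCEAEDYCADYCAYCEAEDYCADYCYCYCEAEAYCYCEAEYCEAEDYCADYCYCYCEAEAYCYCEAEYCEAEYCEAEDYCADYCAYCEAEYCEAEDYCADYC  (16 'D')
Step 7: YCEAEDYCADYCYCYCEAEAYCYCEAEYCEAEYCEAEDYCADYCAYCEAEYCEAEDYCADYCYCEAEDYCADYCYCYCEAEAYCYCEAEYCEAEYCEAEDYCADYCAYCEAEYCEAEDYCADYCYCEAEDYCADYCYCEAEDYCADYCYCYCEAEAYCYCEAEAYCEAEDYCADYCYCEAEDYCADYCYCYCEAEAYCYCEAEAYCEAEDYCADYCYCYCEAEAYCYCEAEYCEAEYCEAEDYCADYCAYCEAEYCEAEDYCADYCYCEAEDYCADYCYCYCEAEAYCYCEAEYCEAEYCEAEDYCADYCAYCEAEYCEAEDYCADYCYCEAEDYCADYCYCEAEDYCADYCYCYCEAEAYCYCEAEAYCEAEDYCADYCYCEAEDYCADYCYCYCEAEAYCYCEAE  (40 'D')


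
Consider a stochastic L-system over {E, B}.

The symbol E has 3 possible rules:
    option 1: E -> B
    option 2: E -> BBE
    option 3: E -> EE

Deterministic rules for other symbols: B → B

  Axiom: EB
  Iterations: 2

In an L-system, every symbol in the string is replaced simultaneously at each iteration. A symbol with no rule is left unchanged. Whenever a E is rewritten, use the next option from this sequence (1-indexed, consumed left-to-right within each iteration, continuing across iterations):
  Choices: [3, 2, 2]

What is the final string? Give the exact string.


Answer: BBEBBEB

Derivation:
Step 0: EB
Step 1: EEB  (used choices [3])
Step 2: BBEBBEB  (used choices [2, 2])


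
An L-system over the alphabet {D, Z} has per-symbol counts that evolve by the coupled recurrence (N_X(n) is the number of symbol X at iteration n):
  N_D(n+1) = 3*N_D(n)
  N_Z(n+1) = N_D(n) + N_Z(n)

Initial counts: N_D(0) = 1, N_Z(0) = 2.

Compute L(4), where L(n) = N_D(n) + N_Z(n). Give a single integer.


Step 0: N_D=1, N_Z=2, L=3
Step 1: N_D=3, N_Z=3, L=6
Step 2: N_D=9, N_Z=6, L=15
Step 3: N_D=27, N_Z=15, L=42
Step 4: N_D=81, N_Z=42, L=123

Answer: 123


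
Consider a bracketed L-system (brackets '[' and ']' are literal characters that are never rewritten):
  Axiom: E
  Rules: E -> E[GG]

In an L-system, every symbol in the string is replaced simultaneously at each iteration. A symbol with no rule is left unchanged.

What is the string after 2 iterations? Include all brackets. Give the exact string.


Step 0: E
Step 1: E[GG]
Step 2: E[GG][GG]

Answer: E[GG][GG]


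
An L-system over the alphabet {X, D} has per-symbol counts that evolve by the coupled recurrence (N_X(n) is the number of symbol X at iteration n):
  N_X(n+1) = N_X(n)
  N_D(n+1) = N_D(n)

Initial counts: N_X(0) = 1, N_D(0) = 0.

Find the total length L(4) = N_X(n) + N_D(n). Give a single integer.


Answer: 1

Derivation:
Step 0: N_X=1, N_D=0, L=1
Step 1: N_X=1, N_D=0, L=1
Step 2: N_X=1, N_D=0, L=1
Step 3: N_X=1, N_D=0, L=1
Step 4: N_X=1, N_D=0, L=1


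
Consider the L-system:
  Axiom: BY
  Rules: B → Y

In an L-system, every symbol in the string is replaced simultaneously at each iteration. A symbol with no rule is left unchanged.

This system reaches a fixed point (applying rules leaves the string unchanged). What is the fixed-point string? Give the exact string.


Step 0: BY
Step 1: YY
Step 2: YY  (unchanged — fixed point at step 1)

Answer: YY


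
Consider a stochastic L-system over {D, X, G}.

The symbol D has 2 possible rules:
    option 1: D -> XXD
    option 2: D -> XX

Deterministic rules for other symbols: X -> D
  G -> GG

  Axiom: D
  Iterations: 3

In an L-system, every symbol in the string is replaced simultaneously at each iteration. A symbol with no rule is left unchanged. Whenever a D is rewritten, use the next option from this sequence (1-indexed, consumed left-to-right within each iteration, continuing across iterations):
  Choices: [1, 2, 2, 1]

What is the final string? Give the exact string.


Step 0: D
Step 1: XXD  (used choices [1])
Step 2: DDXX  (used choices [2])
Step 3: XXXXDDD  (used choices [2, 1])

Answer: XXXXDDD


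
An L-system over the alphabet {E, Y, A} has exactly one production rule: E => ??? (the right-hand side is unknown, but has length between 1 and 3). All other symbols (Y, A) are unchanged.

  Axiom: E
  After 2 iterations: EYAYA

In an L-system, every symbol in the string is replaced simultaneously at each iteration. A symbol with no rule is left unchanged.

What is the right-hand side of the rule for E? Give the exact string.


Answer: EYA

Derivation:
Trying E => EYA:
  Step 0: E
  Step 1: EYA
  Step 2: EYAYA
Matches the given result.


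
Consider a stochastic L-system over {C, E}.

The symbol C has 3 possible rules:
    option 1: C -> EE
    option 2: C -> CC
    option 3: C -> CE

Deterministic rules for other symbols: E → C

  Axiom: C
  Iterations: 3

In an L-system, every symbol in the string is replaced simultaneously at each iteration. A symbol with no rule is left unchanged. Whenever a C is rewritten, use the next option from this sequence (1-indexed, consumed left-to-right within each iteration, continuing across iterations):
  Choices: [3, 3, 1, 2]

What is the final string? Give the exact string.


Step 0: C
Step 1: CE  (used choices [3])
Step 2: CEC  (used choices [3])
Step 3: EECCC  (used choices [1, 2])

Answer: EECCC


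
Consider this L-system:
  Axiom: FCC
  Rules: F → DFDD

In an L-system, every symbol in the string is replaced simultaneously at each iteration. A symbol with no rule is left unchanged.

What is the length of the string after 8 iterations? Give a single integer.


Step 0: length = 3
Step 1: length = 6
Step 2: length = 9
Step 3: length = 12
Step 4: length = 15
Step 5: length = 18
Step 6: length = 21
Step 7: length = 24
Step 8: length = 27

Answer: 27


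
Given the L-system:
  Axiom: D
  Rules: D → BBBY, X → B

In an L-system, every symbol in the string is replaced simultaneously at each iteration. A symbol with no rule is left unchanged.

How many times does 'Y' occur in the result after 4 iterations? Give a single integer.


Answer: 1

Derivation:
Step 0: D  (0 'Y')
Step 1: BBBY  (1 'Y')
Step 2: BBBY  (1 'Y')
Step 3: BBBY  (1 'Y')
Step 4: BBBY  (1 'Y')


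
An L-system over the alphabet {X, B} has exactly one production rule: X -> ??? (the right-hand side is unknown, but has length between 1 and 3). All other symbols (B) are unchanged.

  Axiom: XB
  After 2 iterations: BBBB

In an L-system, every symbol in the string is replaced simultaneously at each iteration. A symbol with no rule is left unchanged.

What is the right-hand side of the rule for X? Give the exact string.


Trying X -> BBB:
  Step 0: XB
  Step 1: BBBB
  Step 2: BBBB
Matches the given result.

Answer: BBB


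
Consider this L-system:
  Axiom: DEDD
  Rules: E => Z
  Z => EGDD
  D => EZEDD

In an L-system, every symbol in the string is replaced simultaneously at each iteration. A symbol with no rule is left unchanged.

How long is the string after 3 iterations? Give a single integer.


Step 0: length = 4
Step 1: length = 16
Step 2: length = 52
Step 3: length = 168

Answer: 168


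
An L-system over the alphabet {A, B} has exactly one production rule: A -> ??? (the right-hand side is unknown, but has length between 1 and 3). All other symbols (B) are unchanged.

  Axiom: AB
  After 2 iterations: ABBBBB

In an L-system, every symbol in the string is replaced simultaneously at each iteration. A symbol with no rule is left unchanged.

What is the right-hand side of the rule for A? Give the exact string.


Trying A -> ABB:
  Step 0: AB
  Step 1: ABBB
  Step 2: ABBBBB
Matches the given result.

Answer: ABB


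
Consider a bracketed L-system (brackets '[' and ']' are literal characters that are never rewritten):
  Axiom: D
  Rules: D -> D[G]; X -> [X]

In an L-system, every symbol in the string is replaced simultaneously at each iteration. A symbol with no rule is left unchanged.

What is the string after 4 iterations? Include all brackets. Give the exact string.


Answer: D[G][G][G][G]

Derivation:
Step 0: D
Step 1: D[G]
Step 2: D[G][G]
Step 3: D[G][G][G]
Step 4: D[G][G][G][G]


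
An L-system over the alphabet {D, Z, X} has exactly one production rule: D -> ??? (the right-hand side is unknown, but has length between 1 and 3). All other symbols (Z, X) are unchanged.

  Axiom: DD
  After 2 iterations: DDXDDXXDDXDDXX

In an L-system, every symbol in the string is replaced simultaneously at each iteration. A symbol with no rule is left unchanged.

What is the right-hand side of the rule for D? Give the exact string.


Answer: DDX

Derivation:
Trying D -> DDX:
  Step 0: DD
  Step 1: DDXDDX
  Step 2: DDXDDXXDDXDDXX
Matches the given result.


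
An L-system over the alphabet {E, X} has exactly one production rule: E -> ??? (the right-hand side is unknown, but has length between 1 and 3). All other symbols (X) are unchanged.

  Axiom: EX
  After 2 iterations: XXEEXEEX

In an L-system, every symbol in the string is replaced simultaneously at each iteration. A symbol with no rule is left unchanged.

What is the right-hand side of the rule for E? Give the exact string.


Answer: XEE

Derivation:
Trying E -> XEE:
  Step 0: EX
  Step 1: XEEX
  Step 2: XXEEXEEX
Matches the given result.


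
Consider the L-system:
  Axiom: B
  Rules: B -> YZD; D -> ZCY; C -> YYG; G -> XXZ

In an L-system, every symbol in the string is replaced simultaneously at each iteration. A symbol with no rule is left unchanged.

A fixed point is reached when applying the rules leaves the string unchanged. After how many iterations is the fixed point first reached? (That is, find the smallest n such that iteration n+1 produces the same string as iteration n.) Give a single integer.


Answer: 4

Derivation:
Step 0: B
Step 1: YZD
Step 2: YZZCY
Step 3: YZZYYGY
Step 4: YZZYYXXZY
Step 5: YZZYYXXZY  (unchanged — fixed point at step 4)


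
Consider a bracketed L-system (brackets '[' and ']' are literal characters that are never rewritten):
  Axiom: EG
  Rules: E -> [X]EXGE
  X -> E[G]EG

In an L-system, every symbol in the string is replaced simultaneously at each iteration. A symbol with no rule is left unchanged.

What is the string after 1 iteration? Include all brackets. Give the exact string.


Step 0: EG
Step 1: [X]EXGEG

Answer: [X]EXGEG


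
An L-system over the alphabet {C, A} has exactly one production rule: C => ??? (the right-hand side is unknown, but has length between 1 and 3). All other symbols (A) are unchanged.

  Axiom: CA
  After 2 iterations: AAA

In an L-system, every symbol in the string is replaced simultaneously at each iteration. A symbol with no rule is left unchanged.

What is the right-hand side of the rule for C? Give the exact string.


Answer: AA

Derivation:
Trying C => AA:
  Step 0: CA
  Step 1: AAA
  Step 2: AAA
Matches the given result.


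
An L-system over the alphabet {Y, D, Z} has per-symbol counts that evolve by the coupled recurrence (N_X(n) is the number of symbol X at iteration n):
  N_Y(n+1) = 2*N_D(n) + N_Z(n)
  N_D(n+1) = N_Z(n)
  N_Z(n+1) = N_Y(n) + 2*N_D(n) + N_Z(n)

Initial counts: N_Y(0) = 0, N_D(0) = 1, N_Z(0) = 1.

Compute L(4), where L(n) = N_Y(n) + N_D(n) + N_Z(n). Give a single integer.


Step 0: N_Y=0, N_D=1, N_Z=1, L=2
Step 1: N_Y=3, N_D=1, N_Z=3, L=7
Step 2: N_Y=5, N_D=3, N_Z=8, L=16
Step 3: N_Y=14, N_D=8, N_Z=19, L=41
Step 4: N_Y=35, N_D=19, N_Z=49, L=103

Answer: 103


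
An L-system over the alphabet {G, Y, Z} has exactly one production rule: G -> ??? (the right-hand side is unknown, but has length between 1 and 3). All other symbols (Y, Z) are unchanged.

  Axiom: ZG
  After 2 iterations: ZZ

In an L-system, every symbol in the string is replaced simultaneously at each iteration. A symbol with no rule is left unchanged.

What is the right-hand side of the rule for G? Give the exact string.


Answer: Z

Derivation:
Trying G -> Z:
  Step 0: ZG
  Step 1: ZZ
  Step 2: ZZ
Matches the given result.


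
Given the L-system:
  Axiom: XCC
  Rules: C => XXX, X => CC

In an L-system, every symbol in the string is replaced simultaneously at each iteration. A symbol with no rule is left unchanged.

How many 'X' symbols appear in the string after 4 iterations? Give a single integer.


Answer: 36

Derivation:
Step 0: XCC  (1 'X')
Step 1: CCXXXXXX  (6 'X')
Step 2: XXXXXXCCCCCCCCCCCC  (6 'X')
Step 3: CCCCCCCCCCCCXXXXXXXXXXXXXXXXXXXXXXXXXXXXXXXXXXXX  (36 'X')
Step 4: XXXXXXXXXXXXXXXXXXXXXXXXXXXXXXXXXXXXCCCCCCCCCCCCCCCCCCCCCCCCCCCCCCCCCCCCCCCCCCCCCCCCCCCCCCCCCCCCCCCCCCCCCCCC  (36 'X')


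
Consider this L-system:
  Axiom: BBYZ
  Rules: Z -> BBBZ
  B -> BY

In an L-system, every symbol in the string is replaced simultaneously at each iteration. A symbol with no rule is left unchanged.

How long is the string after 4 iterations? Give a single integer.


Answer: 42

Derivation:
Step 0: length = 4
Step 1: length = 9
Step 2: length = 17
Step 3: length = 28
Step 4: length = 42


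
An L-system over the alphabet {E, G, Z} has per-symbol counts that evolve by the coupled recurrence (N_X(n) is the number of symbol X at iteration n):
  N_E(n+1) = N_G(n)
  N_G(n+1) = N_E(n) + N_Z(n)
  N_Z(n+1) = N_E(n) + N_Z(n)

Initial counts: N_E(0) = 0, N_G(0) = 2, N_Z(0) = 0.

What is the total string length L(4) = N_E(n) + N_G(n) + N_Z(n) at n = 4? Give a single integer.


Step 0: N_E=0, N_G=2, N_Z=0, L=2
Step 1: N_E=2, N_G=0, N_Z=0, L=2
Step 2: N_E=0, N_G=2, N_Z=2, L=4
Step 3: N_E=2, N_G=2, N_Z=2, L=6
Step 4: N_E=2, N_G=4, N_Z=4, L=10

Answer: 10


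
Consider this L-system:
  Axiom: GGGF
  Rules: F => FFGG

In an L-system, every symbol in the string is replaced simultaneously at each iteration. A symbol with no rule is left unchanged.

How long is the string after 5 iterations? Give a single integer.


Answer: 97

Derivation:
Step 0: length = 4
Step 1: length = 7
Step 2: length = 13
Step 3: length = 25
Step 4: length = 49
Step 5: length = 97


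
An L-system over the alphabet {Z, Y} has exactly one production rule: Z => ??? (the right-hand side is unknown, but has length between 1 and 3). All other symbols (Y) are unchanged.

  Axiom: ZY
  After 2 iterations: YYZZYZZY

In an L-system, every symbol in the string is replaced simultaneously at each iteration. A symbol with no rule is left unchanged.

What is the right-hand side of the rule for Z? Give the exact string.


Trying Z => YZZ:
  Step 0: ZY
  Step 1: YZZY
  Step 2: YYZZYZZY
Matches the given result.

Answer: YZZ


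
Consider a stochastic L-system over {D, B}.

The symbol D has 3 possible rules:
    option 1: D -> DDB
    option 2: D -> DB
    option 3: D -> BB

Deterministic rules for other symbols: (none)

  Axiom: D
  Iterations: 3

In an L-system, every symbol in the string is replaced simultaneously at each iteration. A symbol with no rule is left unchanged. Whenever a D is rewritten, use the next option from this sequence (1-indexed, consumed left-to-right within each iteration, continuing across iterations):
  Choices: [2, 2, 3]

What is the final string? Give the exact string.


Answer: BBBB

Derivation:
Step 0: D
Step 1: DB  (used choices [2])
Step 2: DBB  (used choices [2])
Step 3: BBBB  (used choices [3])


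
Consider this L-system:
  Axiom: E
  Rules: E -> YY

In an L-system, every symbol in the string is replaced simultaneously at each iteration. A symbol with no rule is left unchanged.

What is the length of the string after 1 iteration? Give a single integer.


Step 0: length = 1
Step 1: length = 2

Answer: 2


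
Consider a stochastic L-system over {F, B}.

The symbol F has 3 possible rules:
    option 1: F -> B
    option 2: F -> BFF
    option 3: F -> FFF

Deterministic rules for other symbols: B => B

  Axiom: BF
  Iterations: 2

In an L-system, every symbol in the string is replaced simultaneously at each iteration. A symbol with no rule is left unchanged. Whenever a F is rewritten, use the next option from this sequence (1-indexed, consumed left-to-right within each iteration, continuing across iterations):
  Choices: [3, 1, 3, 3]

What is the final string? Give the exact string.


Step 0: BF
Step 1: BFFF  (used choices [3])
Step 2: BBFFFFFF  (used choices [1, 3, 3])

Answer: BBFFFFFF


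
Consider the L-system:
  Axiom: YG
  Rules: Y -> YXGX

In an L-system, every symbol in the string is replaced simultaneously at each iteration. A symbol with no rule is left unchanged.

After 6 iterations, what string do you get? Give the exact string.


Answer: YXGXXGXXGXXGXXGXXGXG

Derivation:
Step 0: YG
Step 1: YXGXG
Step 2: YXGXXGXG
Step 3: YXGXXGXXGXG
Step 4: YXGXXGXXGXXGXG
Step 5: YXGXXGXXGXXGXXGXG
Step 6: YXGXXGXXGXXGXXGXXGXG


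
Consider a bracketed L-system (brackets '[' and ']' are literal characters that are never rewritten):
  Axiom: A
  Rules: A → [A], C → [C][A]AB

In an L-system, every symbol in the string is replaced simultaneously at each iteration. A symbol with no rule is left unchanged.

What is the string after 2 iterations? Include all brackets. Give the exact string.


Answer: [[A]]

Derivation:
Step 0: A
Step 1: [A]
Step 2: [[A]]


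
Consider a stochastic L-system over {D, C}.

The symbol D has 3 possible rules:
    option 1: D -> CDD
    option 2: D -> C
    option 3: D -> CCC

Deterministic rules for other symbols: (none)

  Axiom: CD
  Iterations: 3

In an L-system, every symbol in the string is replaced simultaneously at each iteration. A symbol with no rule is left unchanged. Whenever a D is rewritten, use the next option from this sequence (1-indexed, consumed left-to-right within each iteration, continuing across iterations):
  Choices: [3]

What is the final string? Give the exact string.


Answer: CCCC

Derivation:
Step 0: CD
Step 1: CCCC  (used choices [3])
Step 2: CCCC  (used choices [])
Step 3: CCCC  (used choices [])


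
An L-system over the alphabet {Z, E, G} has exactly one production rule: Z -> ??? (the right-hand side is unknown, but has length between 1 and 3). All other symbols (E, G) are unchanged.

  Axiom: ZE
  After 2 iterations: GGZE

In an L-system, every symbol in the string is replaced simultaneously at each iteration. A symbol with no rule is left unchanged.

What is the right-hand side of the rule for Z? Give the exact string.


Trying Z -> GZ:
  Step 0: ZE
  Step 1: GZE
  Step 2: GGZE
Matches the given result.

Answer: GZ


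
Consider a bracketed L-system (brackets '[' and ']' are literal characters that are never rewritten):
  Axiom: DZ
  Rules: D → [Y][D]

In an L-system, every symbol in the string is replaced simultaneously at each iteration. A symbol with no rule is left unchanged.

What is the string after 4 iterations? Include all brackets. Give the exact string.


Answer: [Y][[Y][[Y][[Y][D]]]]Z

Derivation:
Step 0: DZ
Step 1: [Y][D]Z
Step 2: [Y][[Y][D]]Z
Step 3: [Y][[Y][[Y][D]]]Z
Step 4: [Y][[Y][[Y][[Y][D]]]]Z


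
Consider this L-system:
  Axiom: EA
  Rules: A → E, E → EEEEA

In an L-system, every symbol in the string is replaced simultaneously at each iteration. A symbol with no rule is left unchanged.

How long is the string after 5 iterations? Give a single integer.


Answer: 1974

Derivation:
Step 0: length = 2
Step 1: length = 6
Step 2: length = 26
Step 3: length = 110
Step 4: length = 466
Step 5: length = 1974


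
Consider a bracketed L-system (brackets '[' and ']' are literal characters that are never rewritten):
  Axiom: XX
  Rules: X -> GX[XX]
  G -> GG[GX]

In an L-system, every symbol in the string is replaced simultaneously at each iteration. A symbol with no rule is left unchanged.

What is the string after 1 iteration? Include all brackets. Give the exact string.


Answer: GX[XX]GX[XX]

Derivation:
Step 0: XX
Step 1: GX[XX]GX[XX]


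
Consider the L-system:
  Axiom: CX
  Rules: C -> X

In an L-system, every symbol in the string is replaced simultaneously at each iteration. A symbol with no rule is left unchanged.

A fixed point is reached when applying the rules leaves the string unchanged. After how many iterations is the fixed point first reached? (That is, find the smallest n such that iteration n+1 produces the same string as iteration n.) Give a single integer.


Step 0: CX
Step 1: XX
Step 2: XX  (unchanged — fixed point at step 1)

Answer: 1


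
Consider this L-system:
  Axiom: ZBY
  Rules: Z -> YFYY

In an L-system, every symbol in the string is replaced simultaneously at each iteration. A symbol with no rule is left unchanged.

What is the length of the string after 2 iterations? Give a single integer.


Answer: 6

Derivation:
Step 0: length = 3
Step 1: length = 6
Step 2: length = 6


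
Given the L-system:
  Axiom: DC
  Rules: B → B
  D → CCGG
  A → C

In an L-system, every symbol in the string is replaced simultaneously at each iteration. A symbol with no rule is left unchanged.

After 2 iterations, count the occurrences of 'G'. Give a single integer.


Step 0: DC  (0 'G')
Step 1: CCGGC  (2 'G')
Step 2: CCGGC  (2 'G')

Answer: 2


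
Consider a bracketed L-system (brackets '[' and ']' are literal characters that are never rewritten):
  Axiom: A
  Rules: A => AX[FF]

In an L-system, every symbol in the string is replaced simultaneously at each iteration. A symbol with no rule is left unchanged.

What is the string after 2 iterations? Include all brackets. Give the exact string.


Answer: AX[FF]X[FF]

Derivation:
Step 0: A
Step 1: AX[FF]
Step 2: AX[FF]X[FF]


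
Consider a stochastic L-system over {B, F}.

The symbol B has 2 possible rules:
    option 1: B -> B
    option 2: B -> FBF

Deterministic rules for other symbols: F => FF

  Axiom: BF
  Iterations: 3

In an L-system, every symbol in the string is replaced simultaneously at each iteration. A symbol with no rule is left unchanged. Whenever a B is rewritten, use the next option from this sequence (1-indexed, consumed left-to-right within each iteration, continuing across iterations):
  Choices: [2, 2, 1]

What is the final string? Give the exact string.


Step 0: BF
Step 1: FBFFF  (used choices [2])
Step 2: FFFBFFFFFFF  (used choices [2])
Step 3: FFFFFFBFFFFFFFFFFFFFF  (used choices [1])

Answer: FFFFFFBFFFFFFFFFFFFFF


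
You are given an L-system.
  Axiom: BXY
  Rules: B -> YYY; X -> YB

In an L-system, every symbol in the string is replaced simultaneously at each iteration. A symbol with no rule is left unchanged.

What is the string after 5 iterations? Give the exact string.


Answer: YYYYYYYY

Derivation:
Step 0: BXY
Step 1: YYYYBY
Step 2: YYYYYYYY
Step 3: YYYYYYYY
Step 4: YYYYYYYY
Step 5: YYYYYYYY


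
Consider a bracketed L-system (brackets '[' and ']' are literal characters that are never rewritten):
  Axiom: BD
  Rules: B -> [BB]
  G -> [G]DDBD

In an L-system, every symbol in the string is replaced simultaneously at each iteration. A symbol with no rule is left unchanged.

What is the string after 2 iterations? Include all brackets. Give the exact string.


Answer: [[BB][BB]]D

Derivation:
Step 0: BD
Step 1: [BB]D
Step 2: [[BB][BB]]D


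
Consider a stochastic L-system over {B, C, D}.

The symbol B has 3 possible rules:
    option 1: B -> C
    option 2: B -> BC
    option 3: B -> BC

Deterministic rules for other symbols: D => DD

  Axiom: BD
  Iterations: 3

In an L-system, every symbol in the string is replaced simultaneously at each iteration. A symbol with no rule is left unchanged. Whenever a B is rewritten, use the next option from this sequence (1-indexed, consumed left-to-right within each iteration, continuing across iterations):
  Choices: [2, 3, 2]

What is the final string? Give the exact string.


Step 0: BD
Step 1: BCDD  (used choices [2])
Step 2: BCCDDDD  (used choices [3])
Step 3: BCCCDDDDDDDD  (used choices [2])

Answer: BCCCDDDDDDDD


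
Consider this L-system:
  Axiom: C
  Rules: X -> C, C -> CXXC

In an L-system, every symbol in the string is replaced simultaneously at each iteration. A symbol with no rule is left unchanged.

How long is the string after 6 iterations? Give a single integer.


Step 0: length = 1
Step 1: length = 4
Step 2: length = 10
Step 3: length = 28
Step 4: length = 76
Step 5: length = 208
Step 6: length = 568

Answer: 568


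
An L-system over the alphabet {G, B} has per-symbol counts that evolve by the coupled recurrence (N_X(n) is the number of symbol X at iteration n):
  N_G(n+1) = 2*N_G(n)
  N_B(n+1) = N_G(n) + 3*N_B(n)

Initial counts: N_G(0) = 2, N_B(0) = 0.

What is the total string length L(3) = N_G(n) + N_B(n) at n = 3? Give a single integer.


Answer: 54

Derivation:
Step 0: N_G=2, N_B=0, L=2
Step 1: N_G=4, N_B=2, L=6
Step 2: N_G=8, N_B=10, L=18
Step 3: N_G=16, N_B=38, L=54


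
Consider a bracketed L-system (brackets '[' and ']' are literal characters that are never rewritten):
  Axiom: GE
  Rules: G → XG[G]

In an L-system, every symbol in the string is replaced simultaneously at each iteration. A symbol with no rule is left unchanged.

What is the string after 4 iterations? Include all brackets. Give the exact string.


Answer: XXXXG[G][XG[G]][XXG[G][XG[G]]][XXXG[G][XG[G]][XXG[G][XG[G]]]]E

Derivation:
Step 0: GE
Step 1: XG[G]E
Step 2: XXG[G][XG[G]]E
Step 3: XXXG[G][XG[G]][XXG[G][XG[G]]]E
Step 4: XXXXG[G][XG[G]][XXG[G][XG[G]]][XXXG[G][XG[G]][XXG[G][XG[G]]]]E


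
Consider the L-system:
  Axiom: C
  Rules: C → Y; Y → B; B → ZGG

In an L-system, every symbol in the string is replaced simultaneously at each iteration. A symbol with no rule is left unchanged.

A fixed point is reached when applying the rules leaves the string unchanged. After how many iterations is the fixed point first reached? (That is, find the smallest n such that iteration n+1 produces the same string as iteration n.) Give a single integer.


Step 0: C
Step 1: Y
Step 2: B
Step 3: ZGG
Step 4: ZGG  (unchanged — fixed point at step 3)

Answer: 3


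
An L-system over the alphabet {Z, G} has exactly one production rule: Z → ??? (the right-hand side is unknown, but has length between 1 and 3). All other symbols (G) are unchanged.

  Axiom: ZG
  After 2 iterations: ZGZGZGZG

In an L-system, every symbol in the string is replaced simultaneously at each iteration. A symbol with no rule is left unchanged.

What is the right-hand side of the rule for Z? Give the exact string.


Trying Z → ZGZ:
  Step 0: ZG
  Step 1: ZGZG
  Step 2: ZGZGZGZG
Matches the given result.

Answer: ZGZ


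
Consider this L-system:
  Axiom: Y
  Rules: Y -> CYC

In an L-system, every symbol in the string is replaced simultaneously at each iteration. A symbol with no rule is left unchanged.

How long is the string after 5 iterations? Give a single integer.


Step 0: length = 1
Step 1: length = 3
Step 2: length = 5
Step 3: length = 7
Step 4: length = 9
Step 5: length = 11

Answer: 11


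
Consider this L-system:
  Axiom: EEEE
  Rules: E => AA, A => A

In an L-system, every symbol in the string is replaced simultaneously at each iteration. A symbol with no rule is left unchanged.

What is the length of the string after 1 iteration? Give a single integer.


Answer: 8

Derivation:
Step 0: length = 4
Step 1: length = 8


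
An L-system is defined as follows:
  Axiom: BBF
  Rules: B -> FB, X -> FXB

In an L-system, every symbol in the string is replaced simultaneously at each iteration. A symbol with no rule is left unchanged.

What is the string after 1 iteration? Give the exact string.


Step 0: BBF
Step 1: FBFBF

Answer: FBFBF


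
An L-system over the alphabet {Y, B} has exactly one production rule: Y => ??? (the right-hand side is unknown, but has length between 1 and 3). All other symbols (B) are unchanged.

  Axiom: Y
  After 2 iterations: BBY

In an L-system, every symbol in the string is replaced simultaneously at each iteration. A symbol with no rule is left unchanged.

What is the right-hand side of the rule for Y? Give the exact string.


Trying Y => BY:
  Step 0: Y
  Step 1: BY
  Step 2: BBY
Matches the given result.

Answer: BY


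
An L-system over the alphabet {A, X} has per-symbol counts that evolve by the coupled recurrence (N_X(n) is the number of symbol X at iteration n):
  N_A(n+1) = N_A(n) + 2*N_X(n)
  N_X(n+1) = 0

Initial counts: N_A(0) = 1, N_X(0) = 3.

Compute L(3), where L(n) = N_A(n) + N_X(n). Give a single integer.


Answer: 7

Derivation:
Step 0: N_A=1, N_X=3, L=4
Step 1: N_A=7, N_X=0, L=7
Step 2: N_A=7, N_X=0, L=7
Step 3: N_A=7, N_X=0, L=7


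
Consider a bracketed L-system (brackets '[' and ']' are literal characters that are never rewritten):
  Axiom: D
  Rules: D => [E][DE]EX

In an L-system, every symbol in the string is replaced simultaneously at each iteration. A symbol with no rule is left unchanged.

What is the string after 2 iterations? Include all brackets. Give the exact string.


Step 0: D
Step 1: [E][DE]EX
Step 2: [E][[E][DE]EXE]EX

Answer: [E][[E][DE]EXE]EX


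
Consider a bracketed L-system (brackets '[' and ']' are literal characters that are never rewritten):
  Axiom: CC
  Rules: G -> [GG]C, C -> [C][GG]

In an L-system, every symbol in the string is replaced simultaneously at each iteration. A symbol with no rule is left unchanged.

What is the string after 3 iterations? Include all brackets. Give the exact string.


Step 0: CC
Step 1: [C][GG][C][GG]
Step 2: [[C][GG]][[GG]C[GG]C][[C][GG]][[GG]C[GG]C]
Step 3: [[[C][GG]][[GG]C[GG]C]][[[GG]C[GG]C][C][GG][[GG]C[GG]C][C][GG]][[[C][GG]][[GG]C[GG]C]][[[GG]C[GG]C][C][GG][[GG]C[GG]C][C][GG]]

Answer: [[[C][GG]][[GG]C[GG]C]][[[GG]C[GG]C][C][GG][[GG]C[GG]C][C][GG]][[[C][GG]][[GG]C[GG]C]][[[GG]C[GG]C][C][GG][[GG]C[GG]C][C][GG]]
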